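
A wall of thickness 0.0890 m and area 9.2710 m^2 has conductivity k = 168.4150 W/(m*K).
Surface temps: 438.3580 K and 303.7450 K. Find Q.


dT = 134.6130 K
Q = 168.4150 * 9.2710 * 134.6130 / 0.0890 = 2361589.1626 W

2361589.1626 W


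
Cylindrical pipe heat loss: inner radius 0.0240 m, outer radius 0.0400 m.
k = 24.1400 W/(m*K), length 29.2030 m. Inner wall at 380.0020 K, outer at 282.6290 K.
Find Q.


dT = 97.3730 K
ln(ro/ri) = 0.5108
Q = 2*pi*24.1400*29.2030*97.3730 / 0.5108 = 844326.6145 W

844326.6145 W


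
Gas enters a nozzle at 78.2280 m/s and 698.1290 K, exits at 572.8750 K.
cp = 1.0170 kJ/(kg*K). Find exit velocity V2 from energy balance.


dT = 125.2540 K
2*cp*1000*dT = 254766.6360
V1^2 = 6119.6200
V2 = sqrt(260886.2560) = 510.7703 m/s

510.7703 m/s


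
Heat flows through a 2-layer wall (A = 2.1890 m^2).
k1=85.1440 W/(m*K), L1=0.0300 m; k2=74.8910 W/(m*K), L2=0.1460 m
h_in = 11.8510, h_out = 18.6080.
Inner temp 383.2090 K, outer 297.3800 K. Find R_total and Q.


R_conv_in = 1/(11.8510*2.1890) = 0.0385
R_1 = 0.0300/(85.1440*2.1890) = 0.0002
R_2 = 0.1460/(74.8910*2.1890) = 0.0009
R_conv_out = 1/(18.6080*2.1890) = 0.0246
R_total = 0.0641 K/W
Q = 85.8290 / 0.0641 = 1337.9529 W

R_total = 0.0641 K/W, Q = 1337.9529 W


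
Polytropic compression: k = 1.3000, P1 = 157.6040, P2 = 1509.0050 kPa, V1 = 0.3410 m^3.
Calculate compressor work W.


(k-1)/k = 0.2308
(P2/P1)^exp = 1.6843
W = 4.3333 * 157.6040 * 0.3410 * (1.6843 - 1) = 159.3583 kJ

159.3583 kJ


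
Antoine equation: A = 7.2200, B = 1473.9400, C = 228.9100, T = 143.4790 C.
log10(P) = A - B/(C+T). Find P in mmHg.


C+T = 372.3890
B/(C+T) = 3.9581
log10(P) = 7.2200 - 3.9581 = 3.2619
P = 10^3.2619 = 1827.8251 mmHg

1827.8251 mmHg


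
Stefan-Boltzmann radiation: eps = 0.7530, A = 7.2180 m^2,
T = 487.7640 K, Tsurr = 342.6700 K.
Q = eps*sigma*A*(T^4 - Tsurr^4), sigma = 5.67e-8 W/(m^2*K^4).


T^4 = 5.6603e+10
Tsurr^4 = 1.3788e+10
Q = 0.7530 * 5.67e-8 * 7.2180 * 4.2815e+10 = 13194.3878 W

13194.3878 W


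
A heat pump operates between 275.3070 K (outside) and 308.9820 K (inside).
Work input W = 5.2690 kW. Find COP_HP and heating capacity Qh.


COP = 308.9820 / 33.6750 = 9.1754
Qh = 9.1754 * 5.2690 = 48.3452 kW

COP = 9.1754, Qh = 48.3452 kW


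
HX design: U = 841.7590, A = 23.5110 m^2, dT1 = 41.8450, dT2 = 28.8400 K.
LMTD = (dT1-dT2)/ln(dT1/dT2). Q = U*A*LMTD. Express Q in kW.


LMTD = 34.9400 K
Q = 841.7590 * 23.5110 * 34.9400 = 691484.3459 W = 691.4843 kW

691.4843 kW


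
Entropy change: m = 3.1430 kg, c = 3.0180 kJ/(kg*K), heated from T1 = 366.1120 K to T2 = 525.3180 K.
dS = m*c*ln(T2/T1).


T2/T1 = 1.4349
ln(T2/T1) = 0.3611
dS = 3.1430 * 3.0180 * 0.3611 = 3.4249 kJ/K

3.4249 kJ/K


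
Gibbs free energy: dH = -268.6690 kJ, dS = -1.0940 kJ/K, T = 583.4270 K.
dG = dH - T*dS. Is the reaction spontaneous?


T*dS = 583.4270 * -1.0940 = -638.2691 kJ
dG = -268.6690 + 638.2691 = 369.6001 kJ (non-spontaneous)

dG = 369.6001 kJ, non-spontaneous


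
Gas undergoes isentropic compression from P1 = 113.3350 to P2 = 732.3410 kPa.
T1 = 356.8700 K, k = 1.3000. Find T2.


(k-1)/k = 0.2308
(P2/P1)^exp = 1.5382
T2 = 356.8700 * 1.5382 = 548.9259 K

548.9259 K


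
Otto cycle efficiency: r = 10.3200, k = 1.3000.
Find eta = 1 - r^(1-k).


r^(k-1) = 2.0142
eta = 1 - 1/2.0142 = 0.5035 = 50.3526%

50.3526%


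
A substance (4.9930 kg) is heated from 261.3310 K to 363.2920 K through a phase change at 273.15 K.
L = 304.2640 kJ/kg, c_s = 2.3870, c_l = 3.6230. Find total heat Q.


Q1 (sensible, solid) = 4.9930 * 2.3870 * 11.8190 = 140.8623 kJ
Q2 (latent) = 4.9930 * 304.2640 = 1519.1902 kJ
Q3 (sensible, liquid) = 4.9930 * 3.6230 * 90.1420 = 1630.6362 kJ
Q_total = 3290.6887 kJ

3290.6887 kJ


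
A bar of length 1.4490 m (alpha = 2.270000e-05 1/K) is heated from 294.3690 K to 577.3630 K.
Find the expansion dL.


dT = 282.9940 K
dL = 2.270000e-05 * 1.4490 * 282.9940 = 0.009308 m
L_final = 1.458308 m

dL = 0.009308 m


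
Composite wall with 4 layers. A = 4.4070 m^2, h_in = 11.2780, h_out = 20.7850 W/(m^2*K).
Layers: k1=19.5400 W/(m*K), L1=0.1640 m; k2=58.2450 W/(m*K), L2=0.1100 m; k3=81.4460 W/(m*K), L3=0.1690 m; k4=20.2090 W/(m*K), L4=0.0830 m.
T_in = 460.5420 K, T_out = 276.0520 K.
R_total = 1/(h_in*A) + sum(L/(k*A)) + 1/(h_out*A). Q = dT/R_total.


R_conv_in = 1/(11.2780*4.4070) = 0.0201
R_1 = 0.1640/(19.5400*4.4070) = 0.0019
R_2 = 0.1100/(58.2450*4.4070) = 0.0004
R_3 = 0.1690/(81.4460*4.4070) = 0.0005
R_4 = 0.0830/(20.2090*4.4070) = 0.0009
R_conv_out = 1/(20.7850*4.4070) = 0.0109
R_total = 0.0348 K/W
Q = 184.4900 / 0.0348 = 5305.5912 W

R_total = 0.0348 K/W, Q = 5305.5912 W


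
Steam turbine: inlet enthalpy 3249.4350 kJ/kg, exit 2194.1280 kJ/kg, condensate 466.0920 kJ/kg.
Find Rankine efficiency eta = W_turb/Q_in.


W = 1055.3070 kJ/kg
Q_in = 2783.3430 kJ/kg
eta = 0.3792 = 37.9151%

eta = 37.9151%


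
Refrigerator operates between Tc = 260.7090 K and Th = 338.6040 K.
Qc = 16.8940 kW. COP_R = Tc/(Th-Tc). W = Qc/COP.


COP = 260.7090 / 77.8950 = 3.3469
W = 16.8940 / 3.3469 = 5.0476 kW

COP = 3.3469, W = 5.0476 kW


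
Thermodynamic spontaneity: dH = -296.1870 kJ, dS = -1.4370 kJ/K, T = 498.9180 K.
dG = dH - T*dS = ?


T*dS = 498.9180 * -1.4370 = -716.9452 kJ
dG = -296.1870 + 716.9452 = 420.7582 kJ (non-spontaneous)

dG = 420.7582 kJ, non-spontaneous


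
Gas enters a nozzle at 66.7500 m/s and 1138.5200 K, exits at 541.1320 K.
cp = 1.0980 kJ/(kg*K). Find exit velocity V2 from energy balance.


dT = 597.3880 K
2*cp*1000*dT = 1311864.0480
V1^2 = 4455.5625
V2 = sqrt(1316319.6105) = 1147.3097 m/s

1147.3097 m/s


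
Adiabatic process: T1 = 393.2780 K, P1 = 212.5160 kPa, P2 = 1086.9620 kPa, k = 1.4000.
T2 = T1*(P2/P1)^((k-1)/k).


(k-1)/k = 0.2857
(P2/P1)^exp = 1.5941
T2 = 393.2780 * 1.5941 = 626.9320 K

626.9320 K


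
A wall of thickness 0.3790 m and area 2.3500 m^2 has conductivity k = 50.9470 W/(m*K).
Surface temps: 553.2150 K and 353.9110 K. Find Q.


dT = 199.3040 K
Q = 50.9470 * 2.3500 * 199.3040 / 0.3790 = 62959.7918 W

62959.7918 W


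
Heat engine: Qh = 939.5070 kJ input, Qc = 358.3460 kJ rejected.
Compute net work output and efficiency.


W = 939.5070 - 358.3460 = 581.1610 kJ
eta = 581.1610 / 939.5070 = 0.6186 = 61.8581%

W = 581.1610 kJ, eta = 61.8581%


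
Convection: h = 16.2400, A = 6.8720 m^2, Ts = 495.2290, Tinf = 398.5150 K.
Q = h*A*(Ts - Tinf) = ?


dT = 96.7140 K
Q = 16.2400 * 6.8720 * 96.7140 = 10793.4062 W

10793.4062 W


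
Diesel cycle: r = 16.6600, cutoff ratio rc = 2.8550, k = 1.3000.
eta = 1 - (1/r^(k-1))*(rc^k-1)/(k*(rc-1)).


r^(k-1) = 2.3254
rc^k = 3.9110
eta = 0.4809 = 48.0898%

48.0898%


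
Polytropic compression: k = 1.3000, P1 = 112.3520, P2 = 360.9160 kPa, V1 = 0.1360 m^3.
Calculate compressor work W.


(k-1)/k = 0.2308
(P2/P1)^exp = 1.3091
W = 4.3333 * 112.3520 * 0.1360 * (1.3091 - 1) = 20.4637 kJ

20.4637 kJ


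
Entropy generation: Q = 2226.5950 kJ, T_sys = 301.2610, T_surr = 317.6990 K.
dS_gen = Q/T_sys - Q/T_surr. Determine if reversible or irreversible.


dS_sys = 2226.5950/301.2610 = 7.3909 kJ/K
dS_surr = -2226.5950/317.6990 = -7.0085 kJ/K
dS_gen = 7.3909 - 7.0085 = 0.3824 kJ/K (irreversible)

dS_gen = 0.3824 kJ/K, irreversible


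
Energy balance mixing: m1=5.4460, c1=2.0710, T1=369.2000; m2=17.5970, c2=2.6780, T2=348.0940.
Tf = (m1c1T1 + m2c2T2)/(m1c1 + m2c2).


num = 20567.9318
den = 58.4034
Tf = 352.1699 K

352.1699 K


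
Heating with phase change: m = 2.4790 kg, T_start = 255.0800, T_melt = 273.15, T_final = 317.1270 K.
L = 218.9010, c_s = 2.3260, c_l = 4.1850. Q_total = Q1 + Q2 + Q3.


Q1 (sensible, solid) = 2.4790 * 2.3260 * 18.0700 = 104.1944 kJ
Q2 (latent) = 2.4790 * 218.9010 = 542.6556 kJ
Q3 (sensible, liquid) = 2.4790 * 4.1850 * 43.9770 = 456.2444 kJ
Q_total = 1103.0944 kJ

1103.0944 kJ


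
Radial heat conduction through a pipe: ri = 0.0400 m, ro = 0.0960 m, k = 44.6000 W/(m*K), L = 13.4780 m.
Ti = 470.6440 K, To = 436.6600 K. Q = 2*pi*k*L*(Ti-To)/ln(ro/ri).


dT = 33.9840 K
ln(ro/ri) = 0.8755
Q = 2*pi*44.6000*13.4780*33.9840 / 0.8755 = 146613.5238 W

146613.5238 W


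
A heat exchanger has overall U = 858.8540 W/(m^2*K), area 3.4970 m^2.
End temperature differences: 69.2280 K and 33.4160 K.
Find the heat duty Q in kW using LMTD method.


LMTD = 49.1673 K
Q = 858.8540 * 3.4970 * 49.1673 = 147669.6197 W = 147.6696 kW

147.6696 kW


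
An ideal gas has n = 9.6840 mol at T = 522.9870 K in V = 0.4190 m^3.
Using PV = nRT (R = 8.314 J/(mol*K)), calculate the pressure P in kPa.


P = nRT/V = 9.6840 * 8.314 * 522.9870 / 0.4190
= 42107.1352 / 0.4190 = 100494.3560 Pa = 100.4944 kPa

100.4944 kPa


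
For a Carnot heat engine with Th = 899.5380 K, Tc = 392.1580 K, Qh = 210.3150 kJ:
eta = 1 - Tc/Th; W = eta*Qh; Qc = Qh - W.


eta = 1 - 392.1580/899.5380 = 0.5640
W = 0.5640 * 210.3150 = 118.6271 kJ
Qc = 210.3150 - 118.6271 = 91.6879 kJ

eta = 56.4045%, W = 118.6271 kJ, Qc = 91.6879 kJ


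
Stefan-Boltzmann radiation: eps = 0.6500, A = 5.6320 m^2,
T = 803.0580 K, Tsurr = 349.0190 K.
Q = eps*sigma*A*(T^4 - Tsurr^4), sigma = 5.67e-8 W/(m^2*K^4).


T^4 = 4.1590e+11
Tsurr^4 = 1.4839e+10
Q = 0.6500 * 5.67e-8 * 5.6320 * 4.0106e+11 = 83246.9800 W

83246.9800 W


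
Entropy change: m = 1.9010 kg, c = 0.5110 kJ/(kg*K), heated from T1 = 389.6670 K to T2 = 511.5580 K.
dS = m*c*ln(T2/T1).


T2/T1 = 1.3128
ln(T2/T1) = 0.2722
dS = 1.9010 * 0.5110 * 0.2722 = 0.2644 kJ/K

0.2644 kJ/K


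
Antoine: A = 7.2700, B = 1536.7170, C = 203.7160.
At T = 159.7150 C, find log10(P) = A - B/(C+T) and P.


C+T = 363.4310
B/(C+T) = 4.2284
log10(P) = 7.2700 - 4.2284 = 3.0416
P = 10^3.0416 = 1100.6273 mmHg

1100.6273 mmHg


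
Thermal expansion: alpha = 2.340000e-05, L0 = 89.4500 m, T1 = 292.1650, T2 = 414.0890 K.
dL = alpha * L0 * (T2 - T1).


dT = 121.9240 K
dL = 2.340000e-05 * 89.4500 * 121.9240 = 0.255203 m
L_final = 89.705203 m

dL = 0.255203 m


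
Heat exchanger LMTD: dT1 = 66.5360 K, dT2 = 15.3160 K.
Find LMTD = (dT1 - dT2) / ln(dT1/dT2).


dT1/dT2 = 4.3442
ln(dT1/dT2) = 1.4688
LMTD = 51.2200 / 1.4688 = 34.8709 K

34.8709 K


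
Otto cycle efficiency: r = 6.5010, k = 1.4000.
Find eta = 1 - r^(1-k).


r^(k-1) = 2.1144
eta = 1 - 1/2.1144 = 0.5271 = 52.7058%

52.7058%


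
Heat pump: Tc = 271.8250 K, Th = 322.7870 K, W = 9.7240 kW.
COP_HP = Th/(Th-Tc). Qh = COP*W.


COP = 322.7870 / 50.9620 = 6.3339
Qh = 6.3339 * 9.7240 = 61.5906 kW

COP = 6.3339, Qh = 61.5906 kW


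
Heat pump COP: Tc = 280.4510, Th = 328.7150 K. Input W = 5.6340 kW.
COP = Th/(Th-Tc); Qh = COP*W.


COP = 328.7150 / 48.2640 = 6.8108
Qh = 6.8108 * 5.6340 = 38.3719 kW

COP = 6.8108, Qh = 38.3719 kW


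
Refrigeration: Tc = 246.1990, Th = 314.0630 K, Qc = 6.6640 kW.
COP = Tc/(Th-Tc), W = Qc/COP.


COP = 246.1990 / 67.8640 = 3.6278
W = 6.6640 / 3.6278 = 1.8369 kW

COP = 3.6278, W = 1.8369 kW


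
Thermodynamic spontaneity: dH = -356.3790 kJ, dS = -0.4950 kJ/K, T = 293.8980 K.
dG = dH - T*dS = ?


T*dS = 293.8980 * -0.4950 = -145.4795 kJ
dG = -356.3790 + 145.4795 = -210.8995 kJ (spontaneous)

dG = -210.8995 kJ, spontaneous


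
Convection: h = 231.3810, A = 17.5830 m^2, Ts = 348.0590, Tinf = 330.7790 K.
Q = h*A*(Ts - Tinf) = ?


dT = 17.2800 K
Q = 231.3810 * 17.5830 * 17.2800 = 70301.4703 W

70301.4703 W


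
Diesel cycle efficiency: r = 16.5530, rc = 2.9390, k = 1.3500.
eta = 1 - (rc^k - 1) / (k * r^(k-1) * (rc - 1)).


r^(k-1) = 2.6706
rc^k = 4.2862
eta = 0.5299 = 52.9920%

52.9920%


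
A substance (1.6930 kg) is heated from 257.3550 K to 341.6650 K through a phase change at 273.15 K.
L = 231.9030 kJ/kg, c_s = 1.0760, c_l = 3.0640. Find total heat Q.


Q1 (sensible, solid) = 1.6930 * 1.0760 * 15.7950 = 28.7732 kJ
Q2 (latent) = 1.6930 * 231.9030 = 392.6118 kJ
Q3 (sensible, liquid) = 1.6930 * 3.0640 * 68.5150 = 355.4114 kJ
Q_total = 776.7964 kJ

776.7964 kJ


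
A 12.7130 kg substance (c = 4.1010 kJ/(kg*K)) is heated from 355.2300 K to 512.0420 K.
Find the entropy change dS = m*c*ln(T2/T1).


T2/T1 = 1.4414
ln(T2/T1) = 0.3656
dS = 12.7130 * 4.1010 * 0.3656 = 19.0631 kJ/K

19.0631 kJ/K


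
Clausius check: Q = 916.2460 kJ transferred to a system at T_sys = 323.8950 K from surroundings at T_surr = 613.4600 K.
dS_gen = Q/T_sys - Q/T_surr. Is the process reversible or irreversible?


dS_sys = 916.2460/323.8950 = 2.8288 kJ/K
dS_surr = -916.2460/613.4600 = -1.4936 kJ/K
dS_gen = 2.8288 - 1.4936 = 1.3353 kJ/K (irreversible)

dS_gen = 1.3353 kJ/K, irreversible


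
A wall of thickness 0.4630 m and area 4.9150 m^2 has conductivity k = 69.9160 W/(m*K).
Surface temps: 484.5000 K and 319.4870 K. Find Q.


dT = 165.0130 K
Q = 69.9160 * 4.9150 * 165.0130 / 0.4630 = 122472.1283 W

122472.1283 W


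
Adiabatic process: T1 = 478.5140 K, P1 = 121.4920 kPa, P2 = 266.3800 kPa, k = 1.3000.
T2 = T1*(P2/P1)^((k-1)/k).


(k-1)/k = 0.2308
(P2/P1)^exp = 1.1986
T2 = 478.5140 * 1.1986 = 573.5567 K

573.5567 K


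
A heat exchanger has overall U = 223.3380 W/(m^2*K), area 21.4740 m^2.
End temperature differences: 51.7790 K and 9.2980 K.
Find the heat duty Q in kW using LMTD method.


LMTD = 24.7387 K
Q = 223.3380 * 21.4740 * 24.7387 = 118646.0082 W = 118.6460 kW

118.6460 kW


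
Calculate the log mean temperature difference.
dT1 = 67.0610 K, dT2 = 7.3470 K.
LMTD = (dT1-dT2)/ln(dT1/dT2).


dT1/dT2 = 9.1277
ln(dT1/dT2) = 2.2113
LMTD = 59.7140 / 2.2113 = 27.0039 K

27.0039 K


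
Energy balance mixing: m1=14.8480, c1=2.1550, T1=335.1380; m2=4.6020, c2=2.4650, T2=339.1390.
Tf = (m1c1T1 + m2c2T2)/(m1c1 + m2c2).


num = 14570.7271
den = 43.3414
Tf = 336.1852 K

336.1852 K


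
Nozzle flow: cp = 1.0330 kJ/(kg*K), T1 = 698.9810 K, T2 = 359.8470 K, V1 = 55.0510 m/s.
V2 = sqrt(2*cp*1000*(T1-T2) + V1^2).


dT = 339.1340 K
2*cp*1000*dT = 700650.8440
V1^2 = 3030.6126
V2 = sqrt(703681.4566) = 838.8572 m/s

838.8572 m/s


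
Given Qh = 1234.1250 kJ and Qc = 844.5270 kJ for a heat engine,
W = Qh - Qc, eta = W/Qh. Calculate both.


W = 1234.1250 - 844.5270 = 389.5980 kJ
eta = 389.5980 / 1234.1250 = 0.3157 = 31.5688%

W = 389.5980 kJ, eta = 31.5688%


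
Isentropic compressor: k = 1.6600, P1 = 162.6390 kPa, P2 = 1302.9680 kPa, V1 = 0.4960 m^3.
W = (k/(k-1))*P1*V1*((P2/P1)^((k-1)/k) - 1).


(k-1)/k = 0.3976
(P2/P1)^exp = 2.2872
W = 2.5152 * 162.6390 * 0.4960 * (2.2872 - 1) = 261.1679 kJ

261.1679 kJ


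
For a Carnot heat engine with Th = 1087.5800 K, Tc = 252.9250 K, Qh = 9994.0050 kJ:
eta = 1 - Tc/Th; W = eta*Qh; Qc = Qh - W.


eta = 1 - 252.9250/1087.5800 = 0.7674
W = 0.7674 * 9994.0050 = 7669.8231 kJ
Qc = 9994.0050 - 7669.8231 = 2324.1819 kJ

eta = 76.7442%, W = 7669.8231 kJ, Qc = 2324.1819 kJ


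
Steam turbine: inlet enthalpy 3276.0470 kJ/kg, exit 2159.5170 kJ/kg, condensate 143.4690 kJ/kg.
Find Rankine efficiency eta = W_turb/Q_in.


W = 1116.5300 kJ/kg
Q_in = 3132.5780 kJ/kg
eta = 0.3564 = 35.6425%

eta = 35.6425%


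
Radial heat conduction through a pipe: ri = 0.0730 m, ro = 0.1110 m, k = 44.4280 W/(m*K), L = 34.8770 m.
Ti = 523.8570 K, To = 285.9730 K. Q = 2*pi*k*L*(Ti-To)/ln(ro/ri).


dT = 237.8840 K
ln(ro/ri) = 0.4191
Q = 2*pi*44.4280*34.8770*237.8840 / 0.4191 = 5526543.9176 W

5526543.9176 W


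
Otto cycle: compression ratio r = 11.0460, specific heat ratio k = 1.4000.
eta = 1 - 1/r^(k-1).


r^(k-1) = 2.6139
eta = 1 - 1/2.6139 = 0.6174 = 61.7424%

61.7424%


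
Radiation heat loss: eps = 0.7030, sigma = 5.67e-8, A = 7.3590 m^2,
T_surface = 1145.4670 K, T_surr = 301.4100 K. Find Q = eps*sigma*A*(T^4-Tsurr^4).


T^4 = 1.7216e+12
Tsurr^4 = 8.2534e+09
Q = 0.7030 * 5.67e-8 * 7.3590 * 1.7133e+12 = 502574.5468 W

502574.5468 W


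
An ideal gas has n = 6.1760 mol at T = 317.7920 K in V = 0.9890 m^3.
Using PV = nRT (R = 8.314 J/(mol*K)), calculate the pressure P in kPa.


P = nRT/V = 6.1760 * 8.314 * 317.7920 / 0.9890
= 16317.7497 / 0.9890 = 16499.2414 Pa = 16.4992 kPa

16.4992 kPa


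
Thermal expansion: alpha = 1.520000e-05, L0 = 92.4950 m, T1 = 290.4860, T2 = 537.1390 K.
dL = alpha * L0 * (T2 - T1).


dT = 246.6530 K
dL = 1.520000e-05 * 92.4950 * 246.6530 = 0.346775 m
L_final = 92.841775 m

dL = 0.346775 m


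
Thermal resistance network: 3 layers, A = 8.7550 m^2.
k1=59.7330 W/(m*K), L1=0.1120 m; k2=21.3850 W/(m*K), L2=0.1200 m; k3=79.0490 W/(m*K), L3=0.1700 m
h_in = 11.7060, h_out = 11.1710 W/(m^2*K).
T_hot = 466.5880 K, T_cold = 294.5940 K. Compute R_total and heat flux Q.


R_conv_in = 1/(11.7060*8.7550) = 0.0098
R_1 = 0.1120/(59.7330*8.7550) = 0.0002
R_2 = 0.1200/(21.3850*8.7550) = 0.0006
R_3 = 0.1700/(79.0490*8.7550) = 0.0002
R_conv_out = 1/(11.1710*8.7550) = 0.0102
R_total = 0.0211 K/W
Q = 171.9940 / 0.0211 = 8157.9870 W

R_total = 0.0211 K/W, Q = 8157.9870 W


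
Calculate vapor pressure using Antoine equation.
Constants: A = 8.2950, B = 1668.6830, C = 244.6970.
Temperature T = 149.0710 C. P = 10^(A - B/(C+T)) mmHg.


C+T = 393.7680
B/(C+T) = 4.2377
log10(P) = 8.2950 - 4.2377 = 4.0573
P = 10^4.0573 = 11409.5534 mmHg

11409.5534 mmHg


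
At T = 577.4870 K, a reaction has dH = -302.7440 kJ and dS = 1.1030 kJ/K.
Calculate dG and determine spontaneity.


T*dS = 577.4870 * 1.1030 = 636.9682 kJ
dG = -302.7440 - 636.9682 = -939.7122 kJ (spontaneous)

dG = -939.7122 kJ, spontaneous


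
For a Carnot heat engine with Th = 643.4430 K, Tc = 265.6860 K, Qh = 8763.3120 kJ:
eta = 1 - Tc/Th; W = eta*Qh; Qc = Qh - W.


eta = 1 - 265.6860/643.4430 = 0.5871
W = 0.5871 * 8763.3120 = 5144.8263 kJ
Qc = 8763.3120 - 5144.8263 = 3618.4857 kJ

eta = 58.7087%, W = 5144.8263 kJ, Qc = 3618.4857 kJ


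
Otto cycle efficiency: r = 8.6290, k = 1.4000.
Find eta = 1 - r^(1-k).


r^(k-1) = 2.3680
eta = 1 - 1/2.3680 = 0.5777 = 57.7705%

57.7705%


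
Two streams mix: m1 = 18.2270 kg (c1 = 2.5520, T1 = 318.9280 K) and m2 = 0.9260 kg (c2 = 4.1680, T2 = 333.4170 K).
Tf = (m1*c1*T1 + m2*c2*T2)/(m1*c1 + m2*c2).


num = 16121.8785
den = 50.3749
Tf = 320.0381 K

320.0381 K


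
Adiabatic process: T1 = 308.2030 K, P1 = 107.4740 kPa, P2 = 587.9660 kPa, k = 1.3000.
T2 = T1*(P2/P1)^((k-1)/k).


(k-1)/k = 0.2308
(P2/P1)^exp = 1.4802
T2 = 308.2030 * 1.4802 = 456.2006 K

456.2006 K


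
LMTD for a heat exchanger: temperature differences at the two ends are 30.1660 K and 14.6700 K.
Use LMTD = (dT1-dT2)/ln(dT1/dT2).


dT1/dT2 = 2.0563
ln(dT1/dT2) = 0.7209
LMTD = 15.4960 / 0.7209 = 21.4950 K

21.4950 K


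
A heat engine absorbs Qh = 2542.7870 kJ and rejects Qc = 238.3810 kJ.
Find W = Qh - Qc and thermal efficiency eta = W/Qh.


W = 2542.7870 - 238.3810 = 2304.4060 kJ
eta = 2304.4060 / 2542.7870 = 0.9063 = 90.6252%

W = 2304.4060 kJ, eta = 90.6252%


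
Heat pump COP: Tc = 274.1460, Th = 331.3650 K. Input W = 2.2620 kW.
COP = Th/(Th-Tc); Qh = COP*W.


COP = 331.3650 / 57.2190 = 5.7912
Qh = 5.7912 * 2.2620 = 13.0996 kW

COP = 5.7912, Qh = 13.0996 kW


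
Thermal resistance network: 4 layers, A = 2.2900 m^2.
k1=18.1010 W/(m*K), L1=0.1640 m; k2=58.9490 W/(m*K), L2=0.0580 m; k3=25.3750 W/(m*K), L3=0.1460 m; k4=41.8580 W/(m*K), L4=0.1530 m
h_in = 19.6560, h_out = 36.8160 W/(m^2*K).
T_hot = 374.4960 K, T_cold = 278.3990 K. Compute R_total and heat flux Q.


R_conv_in = 1/(19.6560*2.2900) = 0.0222
R_1 = 0.1640/(18.1010*2.2900) = 0.0040
R_2 = 0.0580/(58.9490*2.2900) = 0.0004
R_3 = 0.1460/(25.3750*2.2900) = 0.0025
R_4 = 0.1530/(41.8580*2.2900) = 0.0016
R_conv_out = 1/(36.8160*2.2900) = 0.0119
R_total = 0.0426 K/W
Q = 96.0970 / 0.0426 = 2257.2735 W

R_total = 0.0426 K/W, Q = 2257.2735 W


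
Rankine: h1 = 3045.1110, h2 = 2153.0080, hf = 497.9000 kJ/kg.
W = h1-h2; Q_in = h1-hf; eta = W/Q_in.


W = 892.1030 kJ/kg
Q_in = 2547.2110 kJ/kg
eta = 0.3502 = 35.0227%

eta = 35.0227%


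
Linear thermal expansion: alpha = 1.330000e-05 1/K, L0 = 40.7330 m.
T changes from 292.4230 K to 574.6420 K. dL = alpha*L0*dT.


dT = 282.2190 K
dL = 1.330000e-05 * 40.7330 * 282.2190 = 0.152892 m
L_final = 40.885892 m

dL = 0.152892 m


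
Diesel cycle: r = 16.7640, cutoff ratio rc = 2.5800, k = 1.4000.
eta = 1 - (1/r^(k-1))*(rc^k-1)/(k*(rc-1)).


r^(k-1) = 3.0885
rc^k = 3.7694
eta = 0.5946 = 59.4638%

59.4638%


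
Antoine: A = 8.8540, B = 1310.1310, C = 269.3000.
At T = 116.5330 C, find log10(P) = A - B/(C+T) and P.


C+T = 385.8330
B/(C+T) = 3.3956
log10(P) = 8.8540 - 3.3956 = 5.4584
P = 10^5.4584 = 287348.6502 mmHg

287348.6502 mmHg


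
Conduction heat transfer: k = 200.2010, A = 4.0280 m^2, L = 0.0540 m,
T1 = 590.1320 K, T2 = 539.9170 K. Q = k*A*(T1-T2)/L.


dT = 50.2150 K
Q = 200.2010 * 4.0280 * 50.2150 / 0.0540 = 749886.2865 W

749886.2865 W


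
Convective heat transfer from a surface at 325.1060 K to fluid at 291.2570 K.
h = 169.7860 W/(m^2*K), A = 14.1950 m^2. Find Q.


dT = 33.8490 K
Q = 169.7860 * 14.1950 * 33.8490 = 81579.8902 W

81579.8902 W


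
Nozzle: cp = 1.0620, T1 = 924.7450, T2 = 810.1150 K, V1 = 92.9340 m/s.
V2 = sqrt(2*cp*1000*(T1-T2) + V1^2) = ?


dT = 114.6300 K
2*cp*1000*dT = 243474.1200
V1^2 = 8636.7284
V2 = sqrt(252110.8484) = 502.1064 m/s

502.1064 m/s


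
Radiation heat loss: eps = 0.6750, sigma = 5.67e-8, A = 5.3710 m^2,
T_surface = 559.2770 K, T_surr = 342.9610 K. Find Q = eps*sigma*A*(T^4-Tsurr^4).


T^4 = 9.7838e+10
Tsurr^4 = 1.3835e+10
Q = 0.6750 * 5.67e-8 * 5.3710 * 8.4003e+10 = 17267.8049 W

17267.8049 W


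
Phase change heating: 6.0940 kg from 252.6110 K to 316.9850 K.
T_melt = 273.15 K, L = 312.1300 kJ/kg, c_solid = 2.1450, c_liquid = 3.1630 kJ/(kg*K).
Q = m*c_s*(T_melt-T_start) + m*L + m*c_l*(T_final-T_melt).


Q1 (sensible, solid) = 6.0940 * 2.1450 * 20.5390 = 268.4782 kJ
Q2 (latent) = 6.0940 * 312.1300 = 1902.1202 kJ
Q3 (sensible, liquid) = 6.0940 * 3.1630 * 43.8350 = 844.9337 kJ
Q_total = 3015.5322 kJ

3015.5322 kJ


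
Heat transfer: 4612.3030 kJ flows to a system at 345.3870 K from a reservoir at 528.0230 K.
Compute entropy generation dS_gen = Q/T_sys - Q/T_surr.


dS_sys = 4612.3030/345.3870 = 13.3540 kJ/K
dS_surr = -4612.3030/528.0230 = -8.7350 kJ/K
dS_gen = 13.3540 - 8.7350 = 4.6190 kJ/K (irreversible)

dS_gen = 4.6190 kJ/K, irreversible


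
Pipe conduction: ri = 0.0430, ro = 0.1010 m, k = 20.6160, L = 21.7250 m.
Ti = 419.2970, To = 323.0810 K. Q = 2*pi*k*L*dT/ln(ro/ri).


dT = 96.2160 K
ln(ro/ri) = 0.8539
Q = 2*pi*20.6160*21.7250*96.2160 / 0.8539 = 317083.7367 W

317083.7367 W


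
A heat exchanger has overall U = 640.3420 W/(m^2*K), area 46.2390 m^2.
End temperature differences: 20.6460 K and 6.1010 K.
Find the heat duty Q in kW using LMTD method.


LMTD = 11.9312 K
Q = 640.3420 * 46.2390 * 11.9312 = 353269.2965 W = 353.2693 kW

353.2693 kW


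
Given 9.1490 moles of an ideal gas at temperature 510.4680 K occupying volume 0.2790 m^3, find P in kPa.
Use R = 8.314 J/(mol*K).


P = nRT/V = 9.1490 * 8.314 * 510.4680 / 0.2790
= 38828.6392 / 0.2790 = 139170.7497 Pa = 139.1707 kPa

139.1707 kPa


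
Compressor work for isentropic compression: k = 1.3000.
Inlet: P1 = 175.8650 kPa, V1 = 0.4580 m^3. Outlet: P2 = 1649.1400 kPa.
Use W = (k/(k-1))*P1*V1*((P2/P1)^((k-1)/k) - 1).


(k-1)/k = 0.2308
(P2/P1)^exp = 1.6762
W = 4.3333 * 175.8650 * 0.4580 * (1.6762 - 1) = 236.0162 kJ

236.0162 kJ


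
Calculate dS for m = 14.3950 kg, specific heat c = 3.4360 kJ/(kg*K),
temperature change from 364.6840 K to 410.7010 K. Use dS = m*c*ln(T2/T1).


T2/T1 = 1.1262
ln(T2/T1) = 0.1188
dS = 14.3950 * 3.4360 * 0.1188 = 5.8777 kJ/K

5.8777 kJ/K


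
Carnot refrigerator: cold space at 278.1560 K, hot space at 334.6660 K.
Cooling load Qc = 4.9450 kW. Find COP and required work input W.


COP = 278.1560 / 56.5100 = 4.9222
W = 4.9450 / 4.9222 = 1.0046 kW

COP = 4.9222, W = 1.0046 kW


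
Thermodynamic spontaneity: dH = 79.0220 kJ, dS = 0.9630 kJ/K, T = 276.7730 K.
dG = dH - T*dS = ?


T*dS = 276.7730 * 0.9630 = 266.5324 kJ
dG = 79.0220 - 266.5324 = -187.5104 kJ (spontaneous)

dG = -187.5104 kJ, spontaneous


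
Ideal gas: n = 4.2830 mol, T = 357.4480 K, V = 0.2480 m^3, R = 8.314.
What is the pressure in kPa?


P = nRT/V = 4.2830 * 8.314 * 357.4480 / 0.2480
= 12728.3165 / 0.2480 = 51323.8569 Pa = 51.3239 kPa

51.3239 kPa


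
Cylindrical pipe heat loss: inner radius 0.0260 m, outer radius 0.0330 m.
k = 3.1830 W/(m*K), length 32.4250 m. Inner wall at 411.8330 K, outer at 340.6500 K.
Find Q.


dT = 71.1830 K
ln(ro/ri) = 0.2384
Q = 2*pi*3.1830*32.4250*71.1830 / 0.2384 = 193618.3198 W

193618.3198 W


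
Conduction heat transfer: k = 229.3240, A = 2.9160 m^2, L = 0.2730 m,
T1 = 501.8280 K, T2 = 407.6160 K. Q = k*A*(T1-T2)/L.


dT = 94.2120 K
Q = 229.3240 * 2.9160 * 94.2120 / 0.2730 = 230770.6665 W

230770.6665 W


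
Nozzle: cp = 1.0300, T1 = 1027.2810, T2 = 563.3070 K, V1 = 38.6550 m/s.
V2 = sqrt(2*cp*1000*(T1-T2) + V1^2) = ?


dT = 463.9740 K
2*cp*1000*dT = 955786.4400
V1^2 = 1494.2090
V2 = sqrt(957280.6490) = 978.4072 m/s

978.4072 m/s


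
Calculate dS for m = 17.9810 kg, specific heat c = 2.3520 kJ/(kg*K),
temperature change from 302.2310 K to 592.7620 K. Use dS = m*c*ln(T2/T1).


T2/T1 = 1.9613
ln(T2/T1) = 0.6736
dS = 17.9810 * 2.3520 * 0.6736 = 28.4875 kJ/K

28.4875 kJ/K


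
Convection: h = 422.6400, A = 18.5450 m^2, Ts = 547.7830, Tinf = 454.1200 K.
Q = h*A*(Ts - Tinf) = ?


dT = 93.6630 K
Q = 422.6400 * 18.5450 * 93.6630 = 734117.3688 W

734117.3688 W


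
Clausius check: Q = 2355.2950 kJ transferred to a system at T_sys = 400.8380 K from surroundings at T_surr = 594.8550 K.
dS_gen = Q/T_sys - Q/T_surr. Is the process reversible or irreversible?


dS_sys = 2355.2950/400.8380 = 5.8759 kJ/K
dS_surr = -2355.2950/594.8550 = -3.9594 kJ/K
dS_gen = 5.8759 - 3.9594 = 1.9165 kJ/K (irreversible)

dS_gen = 1.9165 kJ/K, irreversible


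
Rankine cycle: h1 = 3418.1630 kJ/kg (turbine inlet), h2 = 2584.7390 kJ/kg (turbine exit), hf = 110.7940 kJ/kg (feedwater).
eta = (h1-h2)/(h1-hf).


W = 833.4240 kJ/kg
Q_in = 3307.3690 kJ/kg
eta = 0.2520 = 25.1990%

eta = 25.1990%


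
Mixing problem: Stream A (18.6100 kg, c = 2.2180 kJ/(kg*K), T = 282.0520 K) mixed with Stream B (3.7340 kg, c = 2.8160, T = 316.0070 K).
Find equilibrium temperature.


num = 14965.0507
den = 51.7919
Tf = 288.9456 K

288.9456 K


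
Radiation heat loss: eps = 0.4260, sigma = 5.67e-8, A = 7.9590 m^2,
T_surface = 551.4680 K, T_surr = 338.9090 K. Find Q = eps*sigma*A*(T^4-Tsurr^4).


T^4 = 9.2487e+10
Tsurr^4 = 1.3193e+10
Q = 0.4260 * 5.67e-8 * 7.9590 * 7.9294e+10 = 15243.8271 W

15243.8271 W


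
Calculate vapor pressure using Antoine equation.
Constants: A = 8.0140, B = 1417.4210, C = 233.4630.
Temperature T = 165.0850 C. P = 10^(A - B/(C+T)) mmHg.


C+T = 398.5480
B/(C+T) = 3.5565
log10(P) = 8.0140 - 3.5565 = 4.4575
P = 10^4.4575 = 28677.2526 mmHg

28677.2526 mmHg


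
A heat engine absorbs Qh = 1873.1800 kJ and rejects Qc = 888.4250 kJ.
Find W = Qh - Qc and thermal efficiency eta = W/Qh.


W = 1873.1800 - 888.4250 = 984.7550 kJ
eta = 984.7550 / 1873.1800 = 0.5257 = 52.5713%

W = 984.7550 kJ, eta = 52.5713%


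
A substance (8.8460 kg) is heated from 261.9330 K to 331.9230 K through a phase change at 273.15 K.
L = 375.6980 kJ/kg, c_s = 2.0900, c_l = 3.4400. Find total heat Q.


Q1 (sensible, solid) = 8.8460 * 2.0900 * 11.2170 = 207.3815 kJ
Q2 (latent) = 8.8460 * 375.6980 = 3323.4245 kJ
Q3 (sensible, liquid) = 8.8460 * 3.4400 * 58.7730 = 1788.4765 kJ
Q_total = 5319.2825 kJ

5319.2825 kJ


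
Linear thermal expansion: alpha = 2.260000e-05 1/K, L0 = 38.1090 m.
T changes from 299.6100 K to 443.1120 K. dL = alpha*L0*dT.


dT = 143.5020 K
dL = 2.260000e-05 * 38.1090 * 143.5020 = 0.123593 m
L_final = 38.232593 m

dL = 0.123593 m


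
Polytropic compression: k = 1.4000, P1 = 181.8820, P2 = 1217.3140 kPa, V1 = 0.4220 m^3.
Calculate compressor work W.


(k-1)/k = 0.2857
(P2/P1)^exp = 1.7214
W = 3.5000 * 181.8820 * 0.4220 * (1.7214 - 1) = 193.8048 kJ

193.8048 kJ


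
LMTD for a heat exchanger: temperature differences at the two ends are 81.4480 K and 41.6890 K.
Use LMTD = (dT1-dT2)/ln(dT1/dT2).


dT1/dT2 = 1.9537
ln(dT1/dT2) = 0.6697
LMTD = 39.7590 / 0.6697 = 59.3659 K

59.3659 K


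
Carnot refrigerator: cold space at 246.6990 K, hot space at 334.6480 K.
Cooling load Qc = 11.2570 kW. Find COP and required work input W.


COP = 246.6990 / 87.9490 = 2.8050
W = 11.2570 / 2.8050 = 4.0132 kW

COP = 2.8050, W = 4.0132 kW


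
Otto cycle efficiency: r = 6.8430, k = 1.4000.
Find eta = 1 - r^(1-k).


r^(k-1) = 2.1582
eta = 1 - 1/2.1582 = 0.5367 = 53.6658%

53.6658%


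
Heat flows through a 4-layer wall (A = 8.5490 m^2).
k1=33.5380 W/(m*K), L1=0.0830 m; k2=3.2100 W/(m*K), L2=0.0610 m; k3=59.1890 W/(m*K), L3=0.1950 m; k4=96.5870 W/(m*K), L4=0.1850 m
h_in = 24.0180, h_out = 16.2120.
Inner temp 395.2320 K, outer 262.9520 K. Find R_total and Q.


R_conv_in = 1/(24.0180*8.5490) = 0.0049
R_1 = 0.0830/(33.5380*8.5490) = 0.0003
R_2 = 0.0610/(3.2100*8.5490) = 0.0022
R_3 = 0.1950/(59.1890*8.5490) = 0.0004
R_4 = 0.1850/(96.5870*8.5490) = 0.0002
R_conv_out = 1/(16.2120*8.5490) = 0.0072
R_total = 0.0152 K/W
Q = 132.2800 / 0.0152 = 8698.5370 W

R_total = 0.0152 K/W, Q = 8698.5370 W


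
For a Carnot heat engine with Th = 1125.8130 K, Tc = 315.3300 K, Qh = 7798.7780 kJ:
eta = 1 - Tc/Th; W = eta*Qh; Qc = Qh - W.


eta = 1 - 315.3300/1125.8130 = 0.7199
W = 0.7199 * 7798.7780 = 5614.4111 kJ
Qc = 7798.7780 - 5614.4111 = 2184.3669 kJ

eta = 71.9909%, W = 5614.4111 kJ, Qc = 2184.3669 kJ


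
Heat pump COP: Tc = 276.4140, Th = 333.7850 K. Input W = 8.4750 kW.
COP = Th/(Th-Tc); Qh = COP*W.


COP = 333.7850 / 57.3710 = 5.8180
Qh = 5.8180 * 8.4750 = 49.3076 kW

COP = 5.8180, Qh = 49.3076 kW


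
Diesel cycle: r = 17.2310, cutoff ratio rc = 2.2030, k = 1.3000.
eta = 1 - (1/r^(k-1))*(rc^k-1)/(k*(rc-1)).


r^(k-1) = 2.3491
rc^k = 2.7920
eta = 0.5122 = 51.2201%

51.2201%


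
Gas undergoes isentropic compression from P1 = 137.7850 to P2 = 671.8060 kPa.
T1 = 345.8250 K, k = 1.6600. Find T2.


(k-1)/k = 0.3976
(P2/P1)^exp = 1.8774
T2 = 345.8250 * 1.8774 = 649.2549 K

649.2549 K


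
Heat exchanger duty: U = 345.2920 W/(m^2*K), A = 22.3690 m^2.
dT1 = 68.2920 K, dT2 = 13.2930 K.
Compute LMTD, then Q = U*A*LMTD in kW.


LMTD = 33.6066 K
Q = 345.2920 * 22.3690 * 33.6066 = 259571.6519 W = 259.5717 kW

259.5717 kW


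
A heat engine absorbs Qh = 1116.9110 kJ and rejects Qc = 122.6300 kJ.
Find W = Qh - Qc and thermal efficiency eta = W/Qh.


W = 1116.9110 - 122.6300 = 994.2810 kJ
eta = 994.2810 / 1116.9110 = 0.8902 = 89.0206%

W = 994.2810 kJ, eta = 89.0206%


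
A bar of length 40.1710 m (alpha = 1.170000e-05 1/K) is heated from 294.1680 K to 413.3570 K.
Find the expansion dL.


dT = 119.1890 K
dL = 1.170000e-05 * 40.1710 * 119.1890 = 0.056019 m
L_final = 40.227019 m

dL = 0.056019 m


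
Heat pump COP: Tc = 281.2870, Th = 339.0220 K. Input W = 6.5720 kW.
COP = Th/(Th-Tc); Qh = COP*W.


COP = 339.0220 / 57.7350 = 5.8720
Qh = 5.8720 * 6.5720 = 38.5910 kW

COP = 5.8720, Qh = 38.5910 kW


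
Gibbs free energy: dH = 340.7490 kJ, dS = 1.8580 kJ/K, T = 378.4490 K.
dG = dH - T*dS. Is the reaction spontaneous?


T*dS = 378.4490 * 1.8580 = 703.1582 kJ
dG = 340.7490 - 703.1582 = -362.4092 kJ (spontaneous)

dG = -362.4092 kJ, spontaneous


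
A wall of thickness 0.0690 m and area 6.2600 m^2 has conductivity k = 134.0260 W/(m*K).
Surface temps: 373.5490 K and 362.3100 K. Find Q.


dT = 11.2390 K
Q = 134.0260 * 6.2600 * 11.2390 / 0.0690 = 136660.1742 W

136660.1742 W


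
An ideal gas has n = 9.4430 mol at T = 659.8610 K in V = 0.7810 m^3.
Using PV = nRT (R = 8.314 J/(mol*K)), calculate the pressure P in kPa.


P = nRT/V = 9.4430 * 8.314 * 659.8610 / 0.7810
= 51805.0946 / 0.7810 = 66331.7472 Pa = 66.3317 kPa

66.3317 kPa


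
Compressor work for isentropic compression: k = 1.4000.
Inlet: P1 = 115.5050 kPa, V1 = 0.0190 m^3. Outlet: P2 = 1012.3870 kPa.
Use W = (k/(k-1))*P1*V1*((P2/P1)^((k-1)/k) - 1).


(k-1)/k = 0.2857
(P2/P1)^exp = 1.8593
W = 3.5000 * 115.5050 * 0.0190 * (1.8593 - 1) = 6.6006 kJ

6.6006 kJ


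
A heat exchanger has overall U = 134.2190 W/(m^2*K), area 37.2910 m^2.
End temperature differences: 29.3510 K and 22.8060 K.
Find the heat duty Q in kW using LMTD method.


LMTD = 25.9410 K
Q = 134.2190 * 37.2910 * 25.9410 = 129839.0523 W = 129.8391 kW

129.8391 kW


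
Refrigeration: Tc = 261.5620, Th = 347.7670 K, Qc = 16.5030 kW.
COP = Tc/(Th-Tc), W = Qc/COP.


COP = 261.5620 / 86.2050 = 3.0342
W = 16.5030 / 3.0342 = 5.4390 kW

COP = 3.0342, W = 5.4390 kW


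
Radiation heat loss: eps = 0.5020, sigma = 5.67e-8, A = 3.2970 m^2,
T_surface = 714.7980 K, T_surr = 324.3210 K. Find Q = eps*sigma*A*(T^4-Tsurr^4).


T^4 = 2.6106e+11
Tsurr^4 = 1.1064e+10
Q = 0.5020 * 5.67e-8 * 3.2970 * 2.4999e+11 = 23460.2145 W

23460.2145 W


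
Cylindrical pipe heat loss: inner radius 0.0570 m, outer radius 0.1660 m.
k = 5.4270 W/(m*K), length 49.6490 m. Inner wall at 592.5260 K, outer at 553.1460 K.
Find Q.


dT = 39.3800 K
ln(ro/ri) = 1.0689
Q = 2*pi*5.4270*49.6490*39.3800 / 1.0689 = 62369.7484 W

62369.7484 W


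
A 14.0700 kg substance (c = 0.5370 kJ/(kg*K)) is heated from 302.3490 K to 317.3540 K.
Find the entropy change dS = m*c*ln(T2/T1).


T2/T1 = 1.0496
ln(T2/T1) = 0.0484
dS = 14.0700 * 0.5370 * 0.0484 = 0.3660 kJ/K

0.3660 kJ/K


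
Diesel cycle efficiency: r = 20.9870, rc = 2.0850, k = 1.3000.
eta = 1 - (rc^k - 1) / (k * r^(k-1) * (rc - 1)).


r^(k-1) = 2.4922
rc^k = 2.5992
eta = 0.5451 = 54.5073%

54.5073%


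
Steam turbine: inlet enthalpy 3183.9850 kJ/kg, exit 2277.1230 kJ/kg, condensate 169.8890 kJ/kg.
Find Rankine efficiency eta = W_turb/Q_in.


W = 906.8620 kJ/kg
Q_in = 3014.0960 kJ/kg
eta = 0.3009 = 30.0874%

eta = 30.0874%


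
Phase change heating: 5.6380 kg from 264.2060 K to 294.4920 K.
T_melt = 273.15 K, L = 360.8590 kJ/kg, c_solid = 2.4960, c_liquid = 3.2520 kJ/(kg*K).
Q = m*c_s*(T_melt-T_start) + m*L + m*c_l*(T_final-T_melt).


Q1 (sensible, solid) = 5.6380 * 2.4960 * 8.9440 = 125.8640 kJ
Q2 (latent) = 5.6380 * 360.8590 = 2034.5230 kJ
Q3 (sensible, liquid) = 5.6380 * 3.2520 * 21.3420 = 391.3008 kJ
Q_total = 2551.6878 kJ

2551.6878 kJ


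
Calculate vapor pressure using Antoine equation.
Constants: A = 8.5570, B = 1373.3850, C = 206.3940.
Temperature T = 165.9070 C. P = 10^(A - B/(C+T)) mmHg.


C+T = 372.3010
B/(C+T) = 3.6889
log10(P) = 8.5570 - 3.6889 = 4.8681
P = 10^4.8681 = 73805.6625 mmHg

73805.6625 mmHg


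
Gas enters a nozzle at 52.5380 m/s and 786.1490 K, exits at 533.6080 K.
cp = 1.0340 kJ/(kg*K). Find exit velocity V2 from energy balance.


dT = 252.5410 K
2*cp*1000*dT = 522254.7880
V1^2 = 2760.2414
V2 = sqrt(525015.0294) = 724.5792 m/s

724.5792 m/s


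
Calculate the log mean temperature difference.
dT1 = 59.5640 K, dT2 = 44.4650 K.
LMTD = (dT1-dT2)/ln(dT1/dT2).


dT1/dT2 = 1.3396
ln(dT1/dT2) = 0.2923
LMTD = 15.0990 / 0.2923 = 51.6472 K

51.6472 K


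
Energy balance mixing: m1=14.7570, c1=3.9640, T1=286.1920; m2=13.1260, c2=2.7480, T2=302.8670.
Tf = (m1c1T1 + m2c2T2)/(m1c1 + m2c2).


num = 27665.7891
den = 94.5670
Tf = 292.5523 K

292.5523 K


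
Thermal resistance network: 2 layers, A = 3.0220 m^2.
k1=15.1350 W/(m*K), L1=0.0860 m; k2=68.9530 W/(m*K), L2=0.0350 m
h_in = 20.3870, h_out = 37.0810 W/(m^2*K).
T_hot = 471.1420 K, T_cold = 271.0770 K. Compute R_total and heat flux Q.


R_conv_in = 1/(20.3870*3.0220) = 0.0162
R_1 = 0.0860/(15.1350*3.0220) = 0.0019
R_2 = 0.0350/(68.9530*3.0220) = 0.0002
R_conv_out = 1/(37.0810*3.0220) = 0.0089
R_total = 0.0272 K/W
Q = 200.0650 / 0.0272 = 7354.4147 W

R_total = 0.0272 K/W, Q = 7354.4147 W


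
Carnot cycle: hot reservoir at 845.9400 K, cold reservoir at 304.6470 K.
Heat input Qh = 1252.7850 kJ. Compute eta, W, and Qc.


eta = 1 - 304.6470/845.9400 = 0.6399
W = 0.6399 * 1252.7850 = 801.6216 kJ
Qc = 1252.7850 - 801.6216 = 451.1634 kJ

eta = 63.9872%, W = 801.6216 kJ, Qc = 451.1634 kJ


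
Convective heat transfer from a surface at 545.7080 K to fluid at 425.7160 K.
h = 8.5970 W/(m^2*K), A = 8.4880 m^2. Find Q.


dT = 119.9920 K
Q = 8.5970 * 8.4880 * 119.9920 = 8755.9765 W

8755.9765 W


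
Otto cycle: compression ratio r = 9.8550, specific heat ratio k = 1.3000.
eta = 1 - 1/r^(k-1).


r^(k-1) = 1.9865
eta = 1 - 1/1.9865 = 0.4966 = 49.6612%

49.6612%


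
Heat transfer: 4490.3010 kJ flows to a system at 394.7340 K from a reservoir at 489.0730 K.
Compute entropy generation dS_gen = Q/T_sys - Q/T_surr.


dS_sys = 4490.3010/394.7340 = 11.3755 kJ/K
dS_surr = -4490.3010/489.0730 = -9.1812 kJ/K
dS_gen = 11.3755 - 9.1812 = 2.1943 kJ/K (irreversible)

dS_gen = 2.1943 kJ/K, irreversible


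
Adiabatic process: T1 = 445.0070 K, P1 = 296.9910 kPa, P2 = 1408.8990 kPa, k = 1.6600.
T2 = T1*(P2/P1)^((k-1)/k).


(k-1)/k = 0.3976
(P2/P1)^exp = 1.8571
T2 = 445.0070 * 1.8571 = 826.4036 K

826.4036 K


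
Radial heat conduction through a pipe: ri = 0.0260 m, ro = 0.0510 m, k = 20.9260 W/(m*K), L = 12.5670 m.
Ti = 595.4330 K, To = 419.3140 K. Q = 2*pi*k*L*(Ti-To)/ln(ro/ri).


dT = 176.1190 K
ln(ro/ri) = 0.6737
Q = 2*pi*20.9260*12.5670*176.1190 / 0.6737 = 431935.2149 W

431935.2149 W


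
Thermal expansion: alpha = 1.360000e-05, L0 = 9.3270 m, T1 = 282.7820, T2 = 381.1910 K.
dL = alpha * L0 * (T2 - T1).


dT = 98.4090 K
dL = 1.360000e-05 * 9.3270 * 98.4090 = 0.012483 m
L_final = 9.339483 m

dL = 0.012483 m


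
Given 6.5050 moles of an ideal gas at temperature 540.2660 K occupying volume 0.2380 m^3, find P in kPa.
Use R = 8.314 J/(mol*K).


P = nRT/V = 6.5050 * 8.314 * 540.2660 / 0.2380
= 29218.9738 / 0.2380 = 122768.7973 Pa = 122.7688 kPa

122.7688 kPa


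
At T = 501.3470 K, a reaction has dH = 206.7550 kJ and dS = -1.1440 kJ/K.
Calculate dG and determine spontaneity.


T*dS = 501.3470 * -1.1440 = -573.5410 kJ
dG = 206.7550 + 573.5410 = 780.2960 kJ (non-spontaneous)

dG = 780.2960 kJ, non-spontaneous


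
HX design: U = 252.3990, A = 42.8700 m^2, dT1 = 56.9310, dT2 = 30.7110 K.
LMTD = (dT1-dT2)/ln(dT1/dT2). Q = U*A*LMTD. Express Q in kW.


LMTD = 42.4809 K
Q = 252.3990 * 42.8700 * 42.4809 = 459657.5899 W = 459.6576 kW

459.6576 kW


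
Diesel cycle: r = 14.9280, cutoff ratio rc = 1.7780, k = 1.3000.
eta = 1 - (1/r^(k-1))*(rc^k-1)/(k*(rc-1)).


r^(k-1) = 2.2501
rc^k = 2.1131
eta = 0.5109 = 51.0904%

51.0904%


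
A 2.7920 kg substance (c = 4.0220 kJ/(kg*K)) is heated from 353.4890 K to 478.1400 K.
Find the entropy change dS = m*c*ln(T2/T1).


T2/T1 = 1.3526
ln(T2/T1) = 0.3021
dS = 2.7920 * 4.0220 * 0.3021 = 3.3919 kJ/K

3.3919 kJ/K


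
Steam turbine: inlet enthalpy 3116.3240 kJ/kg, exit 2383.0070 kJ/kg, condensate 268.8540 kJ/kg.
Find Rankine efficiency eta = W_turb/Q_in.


W = 733.3170 kJ/kg
Q_in = 2847.4700 kJ/kg
eta = 0.2575 = 25.7533%

eta = 25.7533%


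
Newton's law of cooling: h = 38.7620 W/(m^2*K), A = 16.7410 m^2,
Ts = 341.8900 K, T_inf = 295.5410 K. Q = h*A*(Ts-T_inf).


dT = 46.3490 K
Q = 38.7620 * 16.7410 * 46.3490 = 30076.5447 W

30076.5447 W


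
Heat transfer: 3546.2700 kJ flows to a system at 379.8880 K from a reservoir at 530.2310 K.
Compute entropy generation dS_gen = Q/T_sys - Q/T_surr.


dS_sys = 3546.2700/379.8880 = 9.3350 kJ/K
dS_surr = -3546.2700/530.2310 = -6.6882 kJ/K
dS_gen = 9.3350 - 6.6882 = 2.6469 kJ/K (irreversible)

dS_gen = 2.6469 kJ/K, irreversible


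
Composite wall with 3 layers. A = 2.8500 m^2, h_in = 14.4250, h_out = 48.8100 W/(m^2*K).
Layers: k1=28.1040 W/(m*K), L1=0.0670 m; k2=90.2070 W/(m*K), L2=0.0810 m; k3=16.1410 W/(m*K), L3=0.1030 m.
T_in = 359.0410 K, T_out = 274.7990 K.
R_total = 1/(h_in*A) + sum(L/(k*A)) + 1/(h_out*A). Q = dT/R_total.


R_conv_in = 1/(14.4250*2.8500) = 0.0243
R_1 = 0.0670/(28.1040*2.8500) = 0.0008
R_2 = 0.0810/(90.2070*2.8500) = 0.0003
R_3 = 0.1030/(16.1410*2.8500) = 0.0022
R_conv_out = 1/(48.8100*2.8500) = 0.0072
R_total = 0.0349 K/W
Q = 84.2420 / 0.0349 = 2413.5707 W

R_total = 0.0349 K/W, Q = 2413.5707 W
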